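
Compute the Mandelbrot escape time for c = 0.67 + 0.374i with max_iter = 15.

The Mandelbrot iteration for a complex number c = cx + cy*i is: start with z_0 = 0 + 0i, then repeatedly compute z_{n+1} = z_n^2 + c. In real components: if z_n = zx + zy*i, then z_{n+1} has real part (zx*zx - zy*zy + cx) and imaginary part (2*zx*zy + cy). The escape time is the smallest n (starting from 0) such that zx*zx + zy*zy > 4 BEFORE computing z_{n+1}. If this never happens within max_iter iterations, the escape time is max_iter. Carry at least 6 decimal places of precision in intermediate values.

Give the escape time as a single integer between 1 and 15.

Answer: 3

Derivation:
z_0 = 0 + 0i, c = 0.6700 + 0.3740i
Iter 1: z = 0.6700 + 0.3740i, |z|^2 = 0.5888
Iter 2: z = 0.9790 + 0.8752i, |z|^2 = 1.7244
Iter 3: z = 0.8626 + 2.0876i, |z|^2 = 5.1021
Escaped at iteration 3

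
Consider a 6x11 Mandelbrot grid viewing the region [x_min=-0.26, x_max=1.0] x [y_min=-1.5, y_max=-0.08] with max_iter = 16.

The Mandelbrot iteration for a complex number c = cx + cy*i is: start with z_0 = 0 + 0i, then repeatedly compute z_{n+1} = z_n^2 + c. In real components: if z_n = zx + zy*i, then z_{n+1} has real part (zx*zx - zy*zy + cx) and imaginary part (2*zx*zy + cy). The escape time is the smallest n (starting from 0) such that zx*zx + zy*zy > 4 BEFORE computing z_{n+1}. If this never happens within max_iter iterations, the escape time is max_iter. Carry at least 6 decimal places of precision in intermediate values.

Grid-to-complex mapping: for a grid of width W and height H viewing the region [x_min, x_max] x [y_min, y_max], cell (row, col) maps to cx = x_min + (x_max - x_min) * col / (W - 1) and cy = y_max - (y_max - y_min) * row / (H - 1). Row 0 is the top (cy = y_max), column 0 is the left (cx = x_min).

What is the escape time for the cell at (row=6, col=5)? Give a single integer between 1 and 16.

z_0 = 0 + 0i, c = 1.0000 + -0.9320i
Iter 1: z = 1.0000 + -0.9320i, |z|^2 = 1.8686
Iter 2: z = 1.1314 + -2.7960i, |z|^2 = 9.0976
Escaped at iteration 2

Answer: 2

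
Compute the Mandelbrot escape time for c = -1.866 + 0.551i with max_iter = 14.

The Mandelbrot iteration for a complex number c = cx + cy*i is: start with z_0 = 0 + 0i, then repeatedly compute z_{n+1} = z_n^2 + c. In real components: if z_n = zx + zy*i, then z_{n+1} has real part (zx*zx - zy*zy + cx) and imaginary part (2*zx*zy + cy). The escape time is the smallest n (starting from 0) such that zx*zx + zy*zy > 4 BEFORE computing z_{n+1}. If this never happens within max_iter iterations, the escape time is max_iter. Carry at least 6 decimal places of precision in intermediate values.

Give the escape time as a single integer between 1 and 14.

z_0 = 0 + 0i, c = -1.8660 + 0.5510i
Iter 1: z = -1.8660 + 0.5510i, |z|^2 = 3.7856
Iter 2: z = 1.3124 + -1.5053i, |z|^2 = 3.9883
Iter 3: z = -2.4097 + -3.4001i, |z|^2 = 17.3673
Escaped at iteration 3

Answer: 3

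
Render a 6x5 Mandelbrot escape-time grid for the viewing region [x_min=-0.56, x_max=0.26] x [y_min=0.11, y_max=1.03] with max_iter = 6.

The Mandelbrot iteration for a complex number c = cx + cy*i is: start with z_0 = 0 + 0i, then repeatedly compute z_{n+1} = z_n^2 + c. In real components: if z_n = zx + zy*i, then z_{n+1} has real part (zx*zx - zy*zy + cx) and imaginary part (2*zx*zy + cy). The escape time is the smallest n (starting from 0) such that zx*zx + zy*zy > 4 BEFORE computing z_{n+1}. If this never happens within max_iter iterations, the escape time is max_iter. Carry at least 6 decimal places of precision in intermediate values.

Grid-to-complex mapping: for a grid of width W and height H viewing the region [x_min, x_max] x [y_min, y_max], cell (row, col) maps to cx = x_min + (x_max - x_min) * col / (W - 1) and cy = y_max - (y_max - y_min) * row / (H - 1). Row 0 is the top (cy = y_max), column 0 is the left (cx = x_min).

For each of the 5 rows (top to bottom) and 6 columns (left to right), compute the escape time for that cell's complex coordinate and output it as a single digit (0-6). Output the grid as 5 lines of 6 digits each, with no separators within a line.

Answer: 446643
566665
666666
666666
666666

Derivation:
(row=0, col=0): c = -0.5600 + 1.0300i → escape time 4
(row=0, col=1): c = -0.3960 + 1.0300i → escape time 4
(row=0, col=2): c = -0.2320 + 1.0300i → escape time 6
(row=0, col=3): c = -0.0680 + 1.0300i → escape time 6
(row=0, col=4): c = 0.0960 + 1.0300i → escape time 4
(row=0, col=5): c = 0.2600 + 1.0300i → escape time 3
(row=1, col=0): c = -0.5600 + 0.8000i → escape time 5
(row=1, col=1): c = -0.3960 + 0.8000i → escape time 6
(row=1, col=2): c = -0.2320 + 0.8000i → escape time 6
(row=1, col=3): c = -0.0680 + 0.8000i → escape time 6
(row=1, col=4): c = 0.0960 + 0.8000i → escape time 6
(row=1, col=5): c = 0.2600 + 0.8000i → escape time 5
(row=2, col=0): c = -0.5600 + 0.5700i → escape time 6
(row=2, col=1): c = -0.3960 + 0.5700i → escape time 6
(row=2, col=2): c = -0.2320 + 0.5700i → escape time 6
(row=2, col=3): c = -0.0680 + 0.5700i → escape time 6
(row=2, col=4): c = 0.0960 + 0.5700i → escape time 6
(row=2, col=5): c = 0.2600 + 0.5700i → escape time 6
(row=3, col=0): c = -0.5600 + 0.3400i → escape time 6
(row=3, col=1): c = -0.3960 + 0.3400i → escape time 6
(row=3, col=2): c = -0.2320 + 0.3400i → escape time 6
(row=3, col=3): c = -0.0680 + 0.3400i → escape time 6
(row=3, col=4): c = 0.0960 + 0.3400i → escape time 6
(row=3, col=5): c = 0.2600 + 0.3400i → escape time 6
(row=4, col=0): c = -0.5600 + 0.1100i → escape time 6
(row=4, col=1): c = -0.3960 + 0.1100i → escape time 6
(row=4, col=2): c = -0.2320 + 0.1100i → escape time 6
(row=4, col=3): c = -0.0680 + 0.1100i → escape time 6
(row=4, col=4): c = 0.0960 + 0.1100i → escape time 6
(row=4, col=5): c = 0.2600 + 0.1100i → escape time 6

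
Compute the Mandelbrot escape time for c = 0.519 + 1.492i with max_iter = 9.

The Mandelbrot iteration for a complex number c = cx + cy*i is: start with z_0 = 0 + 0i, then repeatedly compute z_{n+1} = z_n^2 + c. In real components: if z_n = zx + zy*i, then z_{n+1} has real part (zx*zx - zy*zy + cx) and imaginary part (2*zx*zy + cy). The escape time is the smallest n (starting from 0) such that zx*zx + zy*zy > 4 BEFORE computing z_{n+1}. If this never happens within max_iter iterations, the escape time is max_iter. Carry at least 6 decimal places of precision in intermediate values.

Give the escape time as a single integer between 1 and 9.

Answer: 2

Derivation:
z_0 = 0 + 0i, c = 0.5190 + 1.4920i
Iter 1: z = 0.5190 + 1.4920i, |z|^2 = 2.4954
Iter 2: z = -1.4377 + 3.0407i, |z|^2 = 11.3128
Escaped at iteration 2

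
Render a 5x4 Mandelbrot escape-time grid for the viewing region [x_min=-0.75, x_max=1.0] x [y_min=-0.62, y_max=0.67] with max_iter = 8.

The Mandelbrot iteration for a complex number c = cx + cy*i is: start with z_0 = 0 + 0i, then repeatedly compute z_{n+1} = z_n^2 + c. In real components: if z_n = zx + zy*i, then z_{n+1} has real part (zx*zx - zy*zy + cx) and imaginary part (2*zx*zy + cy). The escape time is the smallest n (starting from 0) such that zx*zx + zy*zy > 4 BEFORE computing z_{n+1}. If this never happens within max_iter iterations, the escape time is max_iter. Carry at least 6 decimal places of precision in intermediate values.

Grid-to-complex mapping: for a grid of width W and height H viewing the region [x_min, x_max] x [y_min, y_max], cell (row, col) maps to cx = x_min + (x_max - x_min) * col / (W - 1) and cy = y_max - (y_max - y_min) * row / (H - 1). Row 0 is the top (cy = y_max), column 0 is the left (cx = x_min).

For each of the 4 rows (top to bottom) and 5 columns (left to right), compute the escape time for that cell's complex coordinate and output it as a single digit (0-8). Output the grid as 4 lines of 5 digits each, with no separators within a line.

Answer: 58832
88842
88842
58832

Derivation:
(row=0, col=0): c = -0.7500 + 0.6700i → escape time 5
(row=0, col=1): c = -0.3125 + 0.6700i → escape time 8
(row=0, col=2): c = 0.1250 + 0.6700i → escape time 8
(row=0, col=3): c = 0.5625 + 0.6700i → escape time 3
(row=0, col=4): c = 1.0000 + 0.6700i → escape time 2
(row=1, col=0): c = -0.7500 + 0.2400i → escape time 8
(row=1, col=1): c = -0.3125 + 0.2400i → escape time 8
(row=1, col=2): c = 0.1250 + 0.2400i → escape time 8
(row=1, col=3): c = 0.5625 + 0.2400i → escape time 4
(row=1, col=4): c = 1.0000 + 0.2400i → escape time 2
(row=2, col=0): c = -0.7500 + -0.1900i → escape time 8
(row=2, col=1): c = -0.3125 + -0.1900i → escape time 8
(row=2, col=2): c = 0.1250 + -0.1900i → escape time 8
(row=2, col=3): c = 0.5625 + -0.1900i → escape time 4
(row=2, col=4): c = 1.0000 + -0.1900i → escape time 2
(row=3, col=0): c = -0.7500 + -0.6200i → escape time 5
(row=3, col=1): c = -0.3125 + -0.6200i → escape time 8
(row=3, col=2): c = 0.1250 + -0.6200i → escape time 8
(row=3, col=3): c = 0.5625 + -0.6200i → escape time 3
(row=3, col=4): c = 1.0000 + -0.6200i → escape time 2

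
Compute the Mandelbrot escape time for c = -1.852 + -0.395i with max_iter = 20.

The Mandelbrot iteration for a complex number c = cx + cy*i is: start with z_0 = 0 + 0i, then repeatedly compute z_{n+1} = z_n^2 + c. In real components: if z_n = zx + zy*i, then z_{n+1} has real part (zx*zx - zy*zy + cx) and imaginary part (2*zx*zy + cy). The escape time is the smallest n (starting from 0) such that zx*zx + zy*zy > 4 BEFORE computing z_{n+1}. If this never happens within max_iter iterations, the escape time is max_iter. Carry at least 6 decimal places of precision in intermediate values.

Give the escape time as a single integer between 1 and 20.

z_0 = 0 + 0i, c = -1.8520 + -0.3950i
Iter 1: z = -1.8520 + -0.3950i, |z|^2 = 3.5859
Iter 2: z = 1.4219 + 1.0681i, |z|^2 = 3.1625
Iter 3: z = -0.9711 + 2.6424i, |z|^2 = 7.9250
Escaped at iteration 3

Answer: 3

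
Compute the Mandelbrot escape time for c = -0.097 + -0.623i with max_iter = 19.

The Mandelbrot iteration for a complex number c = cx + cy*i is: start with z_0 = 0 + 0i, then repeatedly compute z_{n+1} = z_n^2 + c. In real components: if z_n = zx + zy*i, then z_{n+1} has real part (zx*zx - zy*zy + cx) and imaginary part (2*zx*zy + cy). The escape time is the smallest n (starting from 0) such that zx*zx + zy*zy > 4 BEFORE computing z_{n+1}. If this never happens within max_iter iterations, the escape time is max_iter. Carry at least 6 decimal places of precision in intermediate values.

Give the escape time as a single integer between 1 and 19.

z_0 = 0 + 0i, c = -0.0970 + -0.6230i
Iter 1: z = -0.0970 + -0.6230i, |z|^2 = 0.3975
Iter 2: z = -0.4757 + -0.5021i, |z|^2 = 0.4785
Iter 3: z = -0.1228 + -0.1452i, |z|^2 = 0.0362
Iter 4: z = -0.1030 + -0.5873i, |z|^2 = 0.3556
Iter 5: z = -0.4313 + -0.5020i, |z|^2 = 0.4381
Iter 6: z = -0.1630 + -0.1899i, |z|^2 = 0.0626
Iter 7: z = -0.1065 + -0.5611i, |z|^2 = 0.3262
Iter 8: z = -0.4005 + -0.5035i, |z|^2 = 0.4139
Iter 9: z = -0.1901 + -0.2197i, |z|^2 = 0.0844
Iter 10: z = -0.1092 + -0.5395i, |z|^2 = 0.3029
Iter 11: z = -0.3761 + -0.5052i, |z|^2 = 0.3967
Iter 12: z = -0.2108 + -0.2430i, |z|^2 = 0.1035
Iter 13: z = -0.1116 + -0.5206i, |z|^2 = 0.2834
Iter 14: z = -0.3555 + -0.5068i, |z|^2 = 0.3833
Iter 15: z = -0.2275 + -0.2626i, |z|^2 = 0.1207
Iter 16: z = -0.1142 + -0.5035i, |z|^2 = 0.2666
Iter 17: z = -0.3375 + -0.5080i, |z|^2 = 0.3719
Iter 18: z = -0.2411 + -0.2801i, |z|^2 = 0.1366

Answer: 19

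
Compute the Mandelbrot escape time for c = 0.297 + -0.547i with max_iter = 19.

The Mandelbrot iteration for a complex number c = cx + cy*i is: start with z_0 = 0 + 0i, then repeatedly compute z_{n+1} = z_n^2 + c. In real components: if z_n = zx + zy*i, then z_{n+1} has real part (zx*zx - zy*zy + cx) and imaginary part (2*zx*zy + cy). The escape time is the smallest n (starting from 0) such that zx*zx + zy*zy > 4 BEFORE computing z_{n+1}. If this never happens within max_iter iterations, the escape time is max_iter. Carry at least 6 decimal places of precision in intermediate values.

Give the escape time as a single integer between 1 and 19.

Answer: 19

Derivation:
z_0 = 0 + 0i, c = 0.2970 + -0.5470i
Iter 1: z = 0.2970 + -0.5470i, |z|^2 = 0.3874
Iter 2: z = 0.0860 + -0.8719i, |z|^2 = 0.7676
Iter 3: z = -0.4558 + -0.6970i, |z|^2 = 0.6936
Iter 4: z = 0.0190 + 0.0884i, |z|^2 = 0.0082
Iter 5: z = 0.2895 + -0.5436i, |z|^2 = 0.3794
Iter 6: z = 0.0853 + -0.8618i, |z|^2 = 0.7500
Iter 7: z = -0.4384 + -0.6940i, |z|^2 = 0.6739
Iter 8: z = 0.0076 + 0.0616i, |z|^2 = 0.0038
Iter 9: z = 0.2933 + -0.5461i, |z|^2 = 0.3842
Iter 10: z = 0.0848 + -0.8673i, |z|^2 = 0.7594
Iter 11: z = -0.4480 + -0.6941i, |z|^2 = 0.6825
Iter 12: z = 0.0159 + 0.0749i, |z|^2 = 0.0059
Iter 13: z = 0.2916 + -0.5446i, |z|^2 = 0.3817
Iter 14: z = 0.0854 + -0.8647i, |z|^2 = 0.7549
Iter 15: z = -0.4433 + -0.6948i, |z|^2 = 0.6793
Iter 16: z = 0.0109 + 0.0690i, |z|^2 = 0.0049
Iter 17: z = 0.2924 + -0.5455i, |z|^2 = 0.3830
Iter 18: z = 0.0849 + -0.8660i, |z|^2 = 0.7571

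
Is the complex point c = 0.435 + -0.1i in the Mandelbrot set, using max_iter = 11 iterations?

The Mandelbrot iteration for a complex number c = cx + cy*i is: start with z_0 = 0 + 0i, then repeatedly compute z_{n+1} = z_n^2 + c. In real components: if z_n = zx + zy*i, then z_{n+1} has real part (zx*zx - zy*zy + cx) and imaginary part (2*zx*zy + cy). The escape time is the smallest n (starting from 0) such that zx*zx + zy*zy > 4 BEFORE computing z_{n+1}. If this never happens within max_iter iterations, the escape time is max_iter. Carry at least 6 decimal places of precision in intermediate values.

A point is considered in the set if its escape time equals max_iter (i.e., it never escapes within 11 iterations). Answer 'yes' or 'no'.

z_0 = 0 + 0i, c = 0.4350 + -0.1000i
Iter 1: z = 0.4350 + -0.1000i, |z|^2 = 0.1992
Iter 2: z = 0.6142 + -0.1870i, |z|^2 = 0.4122
Iter 3: z = 0.7773 + -0.3297i, |z|^2 = 0.7129
Iter 4: z = 0.9305 + -0.6126i, |z|^2 = 1.2411
Iter 5: z = 0.9255 + -1.2400i, |z|^2 = 2.3942
Iter 6: z = -0.2460 + -2.3953i, |z|^2 = 5.7982
Escaped at iteration 6

Answer: no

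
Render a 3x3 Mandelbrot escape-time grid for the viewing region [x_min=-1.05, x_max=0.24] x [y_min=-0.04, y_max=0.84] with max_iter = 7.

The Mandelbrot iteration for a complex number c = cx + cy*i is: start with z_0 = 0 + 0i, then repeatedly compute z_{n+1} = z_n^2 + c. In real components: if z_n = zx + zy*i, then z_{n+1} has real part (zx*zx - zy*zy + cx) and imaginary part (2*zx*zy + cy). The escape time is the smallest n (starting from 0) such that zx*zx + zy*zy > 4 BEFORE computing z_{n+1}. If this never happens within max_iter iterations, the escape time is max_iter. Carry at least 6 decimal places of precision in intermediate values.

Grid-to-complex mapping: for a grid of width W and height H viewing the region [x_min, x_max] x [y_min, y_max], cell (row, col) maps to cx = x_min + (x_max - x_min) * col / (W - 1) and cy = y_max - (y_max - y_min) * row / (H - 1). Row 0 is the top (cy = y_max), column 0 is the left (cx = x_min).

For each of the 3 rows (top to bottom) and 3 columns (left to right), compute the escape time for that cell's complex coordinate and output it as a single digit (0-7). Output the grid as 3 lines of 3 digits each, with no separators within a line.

(row=0, col=0): c = -1.0500 + 0.8400i → escape time 3
(row=0, col=1): c = -0.4050 + 0.8400i → escape time 5
(row=0, col=2): c = 0.2400 + 0.8400i → escape time 5
(row=1, col=0): c = -1.0500 + 0.4000i → escape time 7
(row=1, col=1): c = -0.4050 + 0.4000i → escape time 7
(row=1, col=2): c = 0.2400 + 0.4000i → escape time 7
(row=2, col=0): c = -1.0500 + -0.0400i → escape time 7
(row=2, col=1): c = -0.4050 + -0.0400i → escape time 7
(row=2, col=2): c = 0.2400 + -0.0400i → escape time 7

Answer: 355
777
777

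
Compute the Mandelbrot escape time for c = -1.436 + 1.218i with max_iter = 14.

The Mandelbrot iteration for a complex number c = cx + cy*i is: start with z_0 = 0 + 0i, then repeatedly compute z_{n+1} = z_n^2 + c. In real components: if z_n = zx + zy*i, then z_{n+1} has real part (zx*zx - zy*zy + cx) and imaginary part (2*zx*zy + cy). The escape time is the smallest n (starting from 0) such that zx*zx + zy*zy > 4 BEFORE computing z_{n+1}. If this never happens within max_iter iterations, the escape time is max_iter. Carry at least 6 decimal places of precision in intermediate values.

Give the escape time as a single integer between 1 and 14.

z_0 = 0 + 0i, c = -1.4360 + 1.2180i
Iter 1: z = -1.4360 + 1.2180i, |z|^2 = 3.5456
Iter 2: z = -0.8574 + -2.2801i, |z|^2 = 5.9340
Escaped at iteration 2

Answer: 2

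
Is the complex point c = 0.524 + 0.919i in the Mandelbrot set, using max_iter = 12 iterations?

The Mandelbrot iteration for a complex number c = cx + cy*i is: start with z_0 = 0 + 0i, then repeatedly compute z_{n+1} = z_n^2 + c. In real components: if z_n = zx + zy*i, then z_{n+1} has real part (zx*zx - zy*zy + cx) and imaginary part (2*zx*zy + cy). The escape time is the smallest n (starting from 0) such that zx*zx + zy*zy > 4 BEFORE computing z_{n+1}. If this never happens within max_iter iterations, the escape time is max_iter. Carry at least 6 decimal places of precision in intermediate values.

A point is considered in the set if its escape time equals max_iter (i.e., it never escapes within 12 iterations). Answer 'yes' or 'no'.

Answer: no

Derivation:
z_0 = 0 + 0i, c = 0.5240 + 0.9190i
Iter 1: z = 0.5240 + 0.9190i, |z|^2 = 1.1191
Iter 2: z = -0.0460 + 1.8821i, |z|^2 = 3.5445
Iter 3: z = -3.0162 + 0.7459i, |z|^2 = 9.6540
Escaped at iteration 3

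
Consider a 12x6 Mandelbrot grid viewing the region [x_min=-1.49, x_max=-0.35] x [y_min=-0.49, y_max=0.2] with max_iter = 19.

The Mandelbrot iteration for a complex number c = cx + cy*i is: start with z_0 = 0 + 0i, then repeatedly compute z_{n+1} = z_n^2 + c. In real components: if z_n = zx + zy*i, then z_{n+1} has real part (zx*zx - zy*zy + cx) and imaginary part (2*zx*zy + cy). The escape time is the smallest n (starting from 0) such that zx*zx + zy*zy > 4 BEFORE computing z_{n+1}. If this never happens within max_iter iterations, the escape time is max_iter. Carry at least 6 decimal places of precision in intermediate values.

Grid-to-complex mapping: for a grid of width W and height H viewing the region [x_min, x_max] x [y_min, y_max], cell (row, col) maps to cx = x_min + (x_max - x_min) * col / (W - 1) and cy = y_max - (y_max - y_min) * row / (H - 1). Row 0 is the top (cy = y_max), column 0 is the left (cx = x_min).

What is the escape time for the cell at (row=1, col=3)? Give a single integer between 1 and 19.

z_0 = 0 + 0i, c = -1.1791 + 0.0620i
Iter 1: z = -1.1791 + 0.0620i, |z|^2 = 1.3941
Iter 2: z = 0.2073 + -0.0842i, |z|^2 = 0.0501
Iter 3: z = -1.1432 + 0.0271i, |z|^2 = 1.3076
Iter 4: z = 0.1271 + 0.0001i, |z|^2 = 0.0161
Iter 5: z = -1.1629 + 0.0620i, |z|^2 = 1.3563
Iter 6: z = 0.1695 + -0.0822i, |z|^2 = 0.0355
Iter 7: z = -1.1571 + 0.0341i, |z|^2 = 1.3401
Iter 8: z = 0.1587 + -0.0170i, |z|^2 = 0.0255
Iter 9: z = -1.1542 + 0.0566i, |z|^2 = 1.3354
Iter 10: z = 0.1499 + -0.0687i, |z|^2 = 0.0272
Iter 11: z = -1.1613 + 0.0414i, |z|^2 = 1.3504
Iter 12: z = 0.1679 + -0.0342i, |z|^2 = 0.0294
Iter 13: z = -1.1521 + 0.0505i, |z|^2 = 1.3298
Iter 14: z = 0.1456 + -0.0544i, |z|^2 = 0.0242
Iter 15: z = -1.1609 + 0.0462i, |z|^2 = 1.3497
Iter 16: z = 0.1664 + -0.0452i, |z|^2 = 0.0297
Iter 17: z = -1.1535 + 0.0470i, |z|^2 = 1.3327
Iter 18: z = 0.1492 + -0.0464i, |z|^2 = 0.0244

Answer: 19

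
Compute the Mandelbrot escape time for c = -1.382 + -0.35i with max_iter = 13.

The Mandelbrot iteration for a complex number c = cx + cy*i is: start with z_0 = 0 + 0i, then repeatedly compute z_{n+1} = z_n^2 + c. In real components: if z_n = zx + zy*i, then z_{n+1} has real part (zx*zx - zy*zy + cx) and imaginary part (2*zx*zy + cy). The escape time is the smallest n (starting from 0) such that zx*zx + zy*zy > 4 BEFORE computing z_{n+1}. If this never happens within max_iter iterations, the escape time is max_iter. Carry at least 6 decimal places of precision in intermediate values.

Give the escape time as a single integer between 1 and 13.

z_0 = 0 + 0i, c = -1.3820 + -0.3500i
Iter 1: z = -1.3820 + -0.3500i, |z|^2 = 2.0324
Iter 2: z = 0.4054 + 0.6174i, |z|^2 = 0.5456
Iter 3: z = -1.5988 + 0.1506i, |z|^2 = 2.5789
Iter 4: z = 1.1515 + -0.8316i, |z|^2 = 2.0176
Iter 5: z = -0.7476 + -2.2653i, |z|^2 = 5.6903
Escaped at iteration 5

Answer: 5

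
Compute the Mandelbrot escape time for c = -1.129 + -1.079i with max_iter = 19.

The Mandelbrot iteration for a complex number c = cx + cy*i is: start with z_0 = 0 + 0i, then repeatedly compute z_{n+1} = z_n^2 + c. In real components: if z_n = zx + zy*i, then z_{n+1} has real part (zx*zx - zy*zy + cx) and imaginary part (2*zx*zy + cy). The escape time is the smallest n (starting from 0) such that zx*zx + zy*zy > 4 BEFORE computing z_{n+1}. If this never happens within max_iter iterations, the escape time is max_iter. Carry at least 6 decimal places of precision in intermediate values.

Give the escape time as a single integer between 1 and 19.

Answer: 3

Derivation:
z_0 = 0 + 0i, c = -1.1290 + -1.0790i
Iter 1: z = -1.1290 + -1.0790i, |z|^2 = 2.4389
Iter 2: z = -1.0186 + 1.3574i, |z|^2 = 2.8800
Iter 3: z = -1.9339 + -3.8443i, |z|^2 = 18.5184
Escaped at iteration 3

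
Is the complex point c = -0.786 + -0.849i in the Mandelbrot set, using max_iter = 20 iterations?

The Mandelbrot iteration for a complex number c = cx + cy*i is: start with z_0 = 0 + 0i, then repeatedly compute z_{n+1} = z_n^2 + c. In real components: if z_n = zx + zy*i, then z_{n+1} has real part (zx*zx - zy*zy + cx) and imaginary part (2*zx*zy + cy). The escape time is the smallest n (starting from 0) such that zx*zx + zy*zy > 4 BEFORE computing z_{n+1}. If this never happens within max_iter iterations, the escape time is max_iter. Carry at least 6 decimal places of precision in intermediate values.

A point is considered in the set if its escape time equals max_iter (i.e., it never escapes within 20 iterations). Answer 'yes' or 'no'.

z_0 = 0 + 0i, c = -0.7860 + -0.8490i
Iter 1: z = -0.7860 + -0.8490i, |z|^2 = 1.3386
Iter 2: z = -0.8890 + 0.4856i, |z|^2 = 1.0262
Iter 3: z = -0.2315 + -1.7125i, |z|^2 = 2.9861
Iter 4: z = -3.6649 + -0.0561i, |z|^2 = 13.4346
Escaped at iteration 4

Answer: no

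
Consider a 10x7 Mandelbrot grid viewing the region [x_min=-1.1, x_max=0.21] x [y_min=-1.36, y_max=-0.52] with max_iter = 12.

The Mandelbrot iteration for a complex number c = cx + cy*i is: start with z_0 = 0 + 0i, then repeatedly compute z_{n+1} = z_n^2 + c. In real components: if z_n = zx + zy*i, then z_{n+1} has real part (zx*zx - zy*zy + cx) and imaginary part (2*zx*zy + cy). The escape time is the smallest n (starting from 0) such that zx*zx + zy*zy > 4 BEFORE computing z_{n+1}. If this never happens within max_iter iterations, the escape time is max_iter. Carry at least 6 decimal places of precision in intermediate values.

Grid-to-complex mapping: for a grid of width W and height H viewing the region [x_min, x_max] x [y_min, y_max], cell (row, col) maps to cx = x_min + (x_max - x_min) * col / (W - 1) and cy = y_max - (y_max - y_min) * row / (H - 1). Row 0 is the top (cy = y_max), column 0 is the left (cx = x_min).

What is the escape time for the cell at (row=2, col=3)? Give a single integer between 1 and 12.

z_0 = 0 + 0i, c = -0.6633 + -0.8000i
Iter 1: z = -0.6633 + -0.8000i, |z|^2 = 1.0800
Iter 2: z = -0.8633 + 0.2613i, |z|^2 = 0.8136
Iter 3: z = 0.0137 + -1.2512i, |z|^2 = 1.5658
Iter 4: z = -2.2287 + -0.8343i, |z|^2 = 5.6632
Escaped at iteration 4

Answer: 4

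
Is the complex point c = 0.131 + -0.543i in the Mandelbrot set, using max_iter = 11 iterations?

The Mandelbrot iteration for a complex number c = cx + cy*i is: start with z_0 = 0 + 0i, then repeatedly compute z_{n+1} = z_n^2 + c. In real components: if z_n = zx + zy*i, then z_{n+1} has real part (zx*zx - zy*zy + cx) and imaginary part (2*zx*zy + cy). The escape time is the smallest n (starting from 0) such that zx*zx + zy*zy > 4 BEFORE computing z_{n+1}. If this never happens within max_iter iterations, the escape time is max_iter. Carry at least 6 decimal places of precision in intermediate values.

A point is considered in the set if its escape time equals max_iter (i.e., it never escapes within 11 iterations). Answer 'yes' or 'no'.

Answer: yes

Derivation:
z_0 = 0 + 0i, c = 0.1310 + -0.5430i
Iter 1: z = 0.1310 + -0.5430i, |z|^2 = 0.3120
Iter 2: z = -0.1467 + -0.6853i, |z|^2 = 0.4911
Iter 3: z = -0.3171 + -0.3420i, |z|^2 = 0.2175
Iter 4: z = 0.1146 + -0.3261i, |z|^2 = 0.1195
Iter 5: z = 0.0378 + -0.6178i, |z|^2 = 0.3830
Iter 6: z = -0.2492 + -0.5897i, |z|^2 = 0.4098
Iter 7: z = -0.1546 + -0.2491i, |z|^2 = 0.0860
Iter 8: z = 0.0928 + -0.4660i, |z|^2 = 0.2257
Iter 9: z = -0.0775 + -0.6295i, |z|^2 = 0.4023
Iter 10: z = -0.2593 + -0.4454i, |z|^2 = 0.2656
Did not escape in 11 iterations → in set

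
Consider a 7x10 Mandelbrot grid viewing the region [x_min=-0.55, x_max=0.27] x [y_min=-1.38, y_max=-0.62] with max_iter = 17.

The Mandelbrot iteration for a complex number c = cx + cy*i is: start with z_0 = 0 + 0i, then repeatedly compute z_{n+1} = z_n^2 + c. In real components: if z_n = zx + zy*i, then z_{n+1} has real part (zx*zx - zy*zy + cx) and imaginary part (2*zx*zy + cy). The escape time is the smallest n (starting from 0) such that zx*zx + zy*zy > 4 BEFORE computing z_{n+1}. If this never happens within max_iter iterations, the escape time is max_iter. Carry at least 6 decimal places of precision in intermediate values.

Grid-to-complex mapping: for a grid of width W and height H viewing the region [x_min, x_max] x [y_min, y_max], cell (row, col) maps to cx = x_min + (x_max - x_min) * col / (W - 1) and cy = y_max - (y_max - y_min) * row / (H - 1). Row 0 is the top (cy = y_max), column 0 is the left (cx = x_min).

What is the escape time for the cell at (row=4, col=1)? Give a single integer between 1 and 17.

Answer: 5

Derivation:
z_0 = 0 + 0i, c = -0.4133 + -0.9578i
Iter 1: z = -0.4133 + -0.9578i, |z|^2 = 1.0882
Iter 2: z = -1.1598 + -0.1660i, |z|^2 = 1.3728
Iter 3: z = 0.9043 + -0.5727i, |z|^2 = 1.1457
Iter 4: z = 0.0765 + -1.9935i, |z|^2 = 3.9800
Iter 5: z = -4.3817 + -1.2627i, |z|^2 = 20.7933
Escaped at iteration 5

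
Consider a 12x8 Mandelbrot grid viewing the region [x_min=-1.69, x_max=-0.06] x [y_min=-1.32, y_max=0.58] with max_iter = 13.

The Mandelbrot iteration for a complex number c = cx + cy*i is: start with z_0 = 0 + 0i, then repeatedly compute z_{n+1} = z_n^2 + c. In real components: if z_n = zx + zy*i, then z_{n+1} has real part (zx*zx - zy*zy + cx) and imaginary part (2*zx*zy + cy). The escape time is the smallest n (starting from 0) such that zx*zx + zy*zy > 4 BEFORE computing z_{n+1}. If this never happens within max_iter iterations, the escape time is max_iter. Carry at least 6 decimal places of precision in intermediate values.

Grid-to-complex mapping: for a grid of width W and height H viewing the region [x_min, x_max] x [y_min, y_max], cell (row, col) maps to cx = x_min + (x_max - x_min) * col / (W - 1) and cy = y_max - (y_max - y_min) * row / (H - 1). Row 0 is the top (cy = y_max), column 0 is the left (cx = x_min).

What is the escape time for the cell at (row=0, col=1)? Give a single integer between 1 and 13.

Answer: 3

Derivation:
z_0 = 0 + 0i, c = -1.5418 + 0.5800i
Iter 1: z = -1.5418 + 0.5800i, |z|^2 = 2.7136
Iter 2: z = 0.4990 + -1.2085i, |z|^2 = 1.7095
Iter 3: z = -2.7533 + -0.6261i, |z|^2 = 7.9728
Escaped at iteration 3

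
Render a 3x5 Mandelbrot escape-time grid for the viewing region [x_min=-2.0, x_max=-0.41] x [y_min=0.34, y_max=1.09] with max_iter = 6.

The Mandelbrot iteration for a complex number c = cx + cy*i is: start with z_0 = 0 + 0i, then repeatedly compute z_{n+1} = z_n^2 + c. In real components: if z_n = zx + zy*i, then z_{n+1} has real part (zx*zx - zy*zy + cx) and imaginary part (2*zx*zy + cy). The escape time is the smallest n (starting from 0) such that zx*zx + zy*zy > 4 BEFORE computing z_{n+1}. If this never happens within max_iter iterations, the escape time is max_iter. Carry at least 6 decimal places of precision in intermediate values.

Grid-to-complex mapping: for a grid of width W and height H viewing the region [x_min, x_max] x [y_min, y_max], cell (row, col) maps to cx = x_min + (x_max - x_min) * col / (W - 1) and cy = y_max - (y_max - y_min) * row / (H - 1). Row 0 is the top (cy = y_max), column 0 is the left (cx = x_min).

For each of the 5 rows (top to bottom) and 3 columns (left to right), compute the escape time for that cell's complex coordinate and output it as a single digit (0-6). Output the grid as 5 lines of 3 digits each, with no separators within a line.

(row=0, col=0): c = -2.0000 + 1.0900i → escape time 1
(row=0, col=1): c = -1.2050 + 1.0900i → escape time 3
(row=0, col=2): c = -0.4100 + 1.0900i → escape time 4
(row=1, col=0): c = -2.0000 + 0.9025i → escape time 1
(row=1, col=1): c = -1.2050 + 0.9025i → escape time 3
(row=1, col=2): c = -0.4100 + 0.9025i → escape time 5
(row=2, col=0): c = -2.0000 + 0.7150i → escape time 1
(row=2, col=1): c = -1.2050 + 0.7150i → escape time 3
(row=2, col=2): c = -0.4100 + 0.7150i → escape time 6
(row=3, col=0): c = -2.0000 + 0.5275i → escape time 1
(row=3, col=1): c = -1.2050 + 0.5275i → escape time 4
(row=3, col=2): c = -0.4100 + 0.5275i → escape time 6
(row=4, col=0): c = -2.0000 + 0.3400i → escape time 1
(row=4, col=1): c = -1.2050 + 0.3400i → escape time 6
(row=4, col=2): c = -0.4100 + 0.3400i → escape time 6

Answer: 134
135
136
146
166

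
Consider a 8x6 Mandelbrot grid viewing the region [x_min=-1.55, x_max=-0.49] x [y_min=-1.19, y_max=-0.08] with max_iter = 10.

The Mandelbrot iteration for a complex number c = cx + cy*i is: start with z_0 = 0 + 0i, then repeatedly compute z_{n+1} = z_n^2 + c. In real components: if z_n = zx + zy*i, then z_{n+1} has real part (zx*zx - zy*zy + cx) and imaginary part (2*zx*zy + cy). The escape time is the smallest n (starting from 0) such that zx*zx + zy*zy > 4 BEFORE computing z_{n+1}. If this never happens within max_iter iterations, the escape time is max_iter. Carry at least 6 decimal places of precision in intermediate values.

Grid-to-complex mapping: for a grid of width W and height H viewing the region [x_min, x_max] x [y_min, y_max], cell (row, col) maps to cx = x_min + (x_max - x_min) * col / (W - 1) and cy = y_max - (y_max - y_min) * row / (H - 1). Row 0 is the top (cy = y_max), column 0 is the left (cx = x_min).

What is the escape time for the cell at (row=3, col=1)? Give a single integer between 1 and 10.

Answer: 3

Derivation:
z_0 = 0 + 0i, c = -1.3986 + -0.7460i
Iter 1: z = -1.3986 + -0.7460i, |z|^2 = 2.5125
Iter 2: z = 0.0009 + 1.3407i, |z|^2 = 1.7974
Iter 3: z = -3.1960 + -0.7435i, |z|^2 = 10.7670
Escaped at iteration 3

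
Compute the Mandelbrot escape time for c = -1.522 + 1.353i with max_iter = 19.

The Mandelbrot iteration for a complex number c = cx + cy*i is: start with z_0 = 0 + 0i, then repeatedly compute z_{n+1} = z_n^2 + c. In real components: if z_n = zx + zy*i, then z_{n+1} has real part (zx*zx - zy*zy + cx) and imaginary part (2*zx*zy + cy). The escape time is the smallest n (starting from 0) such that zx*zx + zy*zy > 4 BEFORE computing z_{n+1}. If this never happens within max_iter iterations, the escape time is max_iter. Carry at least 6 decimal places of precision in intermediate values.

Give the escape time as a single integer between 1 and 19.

Answer: 1

Derivation:
z_0 = 0 + 0i, c = -1.5220 + 1.3530i
Iter 1: z = -1.5220 + 1.3530i, |z|^2 = 4.1471
Escaped at iteration 1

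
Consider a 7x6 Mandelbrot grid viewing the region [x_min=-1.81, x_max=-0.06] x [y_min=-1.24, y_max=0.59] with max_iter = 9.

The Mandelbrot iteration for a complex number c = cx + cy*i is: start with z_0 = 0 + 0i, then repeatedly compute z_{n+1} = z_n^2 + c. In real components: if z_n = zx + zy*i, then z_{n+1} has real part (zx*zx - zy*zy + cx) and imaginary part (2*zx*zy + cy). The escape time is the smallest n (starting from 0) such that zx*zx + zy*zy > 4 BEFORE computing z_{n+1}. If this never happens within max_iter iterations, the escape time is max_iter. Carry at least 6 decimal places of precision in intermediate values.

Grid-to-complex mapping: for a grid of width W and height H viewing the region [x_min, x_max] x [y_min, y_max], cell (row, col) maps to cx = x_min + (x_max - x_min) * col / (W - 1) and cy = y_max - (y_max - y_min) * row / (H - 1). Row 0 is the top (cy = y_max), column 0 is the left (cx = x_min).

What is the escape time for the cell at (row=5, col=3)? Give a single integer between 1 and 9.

z_0 = 0 + 0i, c = -0.9350 + -1.2400i
Iter 1: z = -0.9350 + -1.2400i, |z|^2 = 2.4118
Iter 2: z = -1.5984 + 1.0788i, |z|^2 = 3.7186
Iter 3: z = 0.4560 + -4.6887i, |z|^2 = 22.1914
Escaped at iteration 3

Answer: 3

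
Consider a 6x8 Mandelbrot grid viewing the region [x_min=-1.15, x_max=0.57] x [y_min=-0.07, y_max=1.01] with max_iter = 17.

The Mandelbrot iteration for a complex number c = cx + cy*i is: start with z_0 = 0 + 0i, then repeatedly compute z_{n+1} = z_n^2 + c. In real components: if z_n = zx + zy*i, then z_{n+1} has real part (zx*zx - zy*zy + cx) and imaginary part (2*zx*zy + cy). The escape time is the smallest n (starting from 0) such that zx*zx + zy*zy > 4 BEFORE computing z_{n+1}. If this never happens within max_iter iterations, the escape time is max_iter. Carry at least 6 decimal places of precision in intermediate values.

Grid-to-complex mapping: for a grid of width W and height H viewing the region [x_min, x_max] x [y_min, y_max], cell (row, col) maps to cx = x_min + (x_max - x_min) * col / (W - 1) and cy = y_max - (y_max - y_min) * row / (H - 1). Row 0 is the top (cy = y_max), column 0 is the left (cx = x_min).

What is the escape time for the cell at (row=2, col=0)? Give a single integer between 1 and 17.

Answer: 3

Derivation:
z_0 = 0 + 0i, c = -1.1500 + 0.7014i
Iter 1: z = -1.1500 + 0.7014i, |z|^2 = 1.8145
Iter 2: z = -0.3195 + -0.9119i, |z|^2 = 0.9336
Iter 3: z = -1.8794 + 1.2841i, |z|^2 = 5.1811
Escaped at iteration 3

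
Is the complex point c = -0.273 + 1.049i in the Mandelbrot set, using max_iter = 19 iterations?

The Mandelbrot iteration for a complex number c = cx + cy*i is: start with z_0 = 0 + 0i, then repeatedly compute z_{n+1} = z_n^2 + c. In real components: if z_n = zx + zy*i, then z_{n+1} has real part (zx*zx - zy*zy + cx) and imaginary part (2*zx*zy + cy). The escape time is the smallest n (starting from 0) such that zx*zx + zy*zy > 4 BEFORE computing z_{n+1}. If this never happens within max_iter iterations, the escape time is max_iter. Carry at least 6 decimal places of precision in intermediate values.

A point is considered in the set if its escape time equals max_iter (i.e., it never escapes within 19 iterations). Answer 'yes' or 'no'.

Answer: no

Derivation:
z_0 = 0 + 0i, c = -0.2730 + 1.0490i
Iter 1: z = -0.2730 + 1.0490i, |z|^2 = 1.1749
Iter 2: z = -1.2989 + 0.4762i, |z|^2 = 1.9139
Iter 3: z = 1.1873 + -0.1882i, |z|^2 = 1.4450
Iter 4: z = 1.1012 + 0.6022i, |z|^2 = 1.5752
Iter 5: z = 0.5769 + 2.3753i, |z|^2 = 5.9747
Escaped at iteration 5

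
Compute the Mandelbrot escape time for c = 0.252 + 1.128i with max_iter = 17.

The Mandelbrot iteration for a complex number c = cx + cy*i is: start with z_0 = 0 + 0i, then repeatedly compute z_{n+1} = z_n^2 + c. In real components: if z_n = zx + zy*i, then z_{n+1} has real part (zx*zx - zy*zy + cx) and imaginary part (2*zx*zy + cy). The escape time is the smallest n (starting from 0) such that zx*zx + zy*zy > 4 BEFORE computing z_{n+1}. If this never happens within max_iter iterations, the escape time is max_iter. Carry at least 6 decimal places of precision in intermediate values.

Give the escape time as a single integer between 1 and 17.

Answer: 3

Derivation:
z_0 = 0 + 0i, c = 0.2520 + 1.1280i
Iter 1: z = 0.2520 + 1.1280i, |z|^2 = 1.3359
Iter 2: z = -0.9569 + 1.6965i, |z|^2 = 3.7938
Iter 3: z = -1.7105 + -2.1187i, |z|^2 = 7.4149
Escaped at iteration 3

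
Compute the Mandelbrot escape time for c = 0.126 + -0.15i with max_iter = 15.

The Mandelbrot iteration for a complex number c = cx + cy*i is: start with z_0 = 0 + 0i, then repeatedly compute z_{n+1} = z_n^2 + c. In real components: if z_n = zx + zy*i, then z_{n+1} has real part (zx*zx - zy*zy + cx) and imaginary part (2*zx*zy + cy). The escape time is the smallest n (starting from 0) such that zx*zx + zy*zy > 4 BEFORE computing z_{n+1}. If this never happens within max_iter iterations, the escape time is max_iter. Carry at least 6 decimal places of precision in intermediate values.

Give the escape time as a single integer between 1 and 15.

z_0 = 0 + 0i, c = 0.1260 + -0.1500i
Iter 1: z = 0.1260 + -0.1500i, |z|^2 = 0.0384
Iter 2: z = 0.1194 + -0.1878i, |z|^2 = 0.0495
Iter 3: z = 0.1050 + -0.1948i, |z|^2 = 0.0490
Iter 4: z = 0.0991 + -0.1909i, |z|^2 = 0.0463
Iter 5: z = 0.0994 + -0.1878i, |z|^2 = 0.0452
Iter 6: z = 0.1006 + -0.1873i, |z|^2 = 0.0452
Iter 7: z = 0.1010 + -0.1877i, |z|^2 = 0.0454
Iter 8: z = 0.1010 + -0.1879i, |z|^2 = 0.0455
Iter 9: z = 0.1009 + -0.1880i, |z|^2 = 0.0455
Iter 10: z = 0.1009 + -0.1879i, |z|^2 = 0.0455
Iter 11: z = 0.1009 + -0.1879i, |z|^2 = 0.0455
Iter 12: z = 0.1009 + -0.1879i, |z|^2 = 0.0455
Iter 13: z = 0.1009 + -0.1879i, |z|^2 = 0.0455
Iter 14: z = 0.1009 + -0.1879i, |z|^2 = 0.0455

Answer: 15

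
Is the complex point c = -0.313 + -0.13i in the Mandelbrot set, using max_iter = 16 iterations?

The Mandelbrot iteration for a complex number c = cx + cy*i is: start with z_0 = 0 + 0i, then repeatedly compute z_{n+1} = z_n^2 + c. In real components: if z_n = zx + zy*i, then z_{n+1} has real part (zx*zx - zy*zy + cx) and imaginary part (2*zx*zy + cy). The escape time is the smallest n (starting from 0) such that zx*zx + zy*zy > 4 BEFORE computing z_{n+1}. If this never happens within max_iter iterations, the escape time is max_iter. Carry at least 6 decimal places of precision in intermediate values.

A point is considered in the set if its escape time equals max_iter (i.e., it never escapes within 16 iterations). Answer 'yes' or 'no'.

Answer: yes

Derivation:
z_0 = 0 + 0i, c = -0.3130 + -0.1300i
Iter 1: z = -0.3130 + -0.1300i, |z|^2 = 0.1149
Iter 2: z = -0.2319 + -0.0486i, |z|^2 = 0.0562
Iter 3: z = -0.2616 + -0.1074i, |z|^2 = 0.0800
Iter 4: z = -0.2561 + -0.0738i, |z|^2 = 0.0710
Iter 5: z = -0.2528 + -0.0922i, |z|^2 = 0.0724
Iter 6: z = -0.2576 + -0.0834i, |z|^2 = 0.0733
Iter 7: z = -0.2536 + -0.0871i, |z|^2 = 0.0719
Iter 8: z = -0.2563 + -0.0858i, |z|^2 = 0.0730
Iter 9: z = -0.2547 + -0.0860i, |z|^2 = 0.0723
Iter 10: z = -0.2555 + -0.0862i, |z|^2 = 0.0727
Iter 11: z = -0.2551 + -0.0860i, |z|^2 = 0.0725
Iter 12: z = -0.2553 + -0.0861i, |z|^2 = 0.0726
Iter 13: z = -0.2552 + -0.0860i, |z|^2 = 0.0725
Iter 14: z = -0.2552 + -0.0861i, |z|^2 = 0.0726
Iter 15: z = -0.2553 + -0.0861i, |z|^2 = 0.0726
Did not escape in 16 iterations → in set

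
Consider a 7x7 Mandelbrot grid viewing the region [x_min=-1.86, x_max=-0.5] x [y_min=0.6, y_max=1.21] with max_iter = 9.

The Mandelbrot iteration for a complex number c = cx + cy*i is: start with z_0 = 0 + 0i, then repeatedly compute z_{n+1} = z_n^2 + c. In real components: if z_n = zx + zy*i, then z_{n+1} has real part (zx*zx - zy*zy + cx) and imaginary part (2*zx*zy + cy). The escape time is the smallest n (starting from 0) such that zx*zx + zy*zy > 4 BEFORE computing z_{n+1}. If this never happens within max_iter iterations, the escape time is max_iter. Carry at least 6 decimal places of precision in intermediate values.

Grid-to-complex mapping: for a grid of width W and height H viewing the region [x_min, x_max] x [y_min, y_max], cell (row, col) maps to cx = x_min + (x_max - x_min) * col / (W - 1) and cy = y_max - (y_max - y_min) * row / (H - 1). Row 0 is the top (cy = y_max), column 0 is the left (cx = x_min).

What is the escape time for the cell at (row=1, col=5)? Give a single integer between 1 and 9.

Answer: 3

Derivation:
z_0 = 0 + 0i, c = -0.7267 + 1.1083i
Iter 1: z = -0.7267 + 1.1083i, |z|^2 = 1.7564
Iter 2: z = -1.4270 + -0.5024i, |z|^2 = 2.2889
Iter 3: z = 1.0573 + 2.5423i, |z|^2 = 7.5813
Escaped at iteration 3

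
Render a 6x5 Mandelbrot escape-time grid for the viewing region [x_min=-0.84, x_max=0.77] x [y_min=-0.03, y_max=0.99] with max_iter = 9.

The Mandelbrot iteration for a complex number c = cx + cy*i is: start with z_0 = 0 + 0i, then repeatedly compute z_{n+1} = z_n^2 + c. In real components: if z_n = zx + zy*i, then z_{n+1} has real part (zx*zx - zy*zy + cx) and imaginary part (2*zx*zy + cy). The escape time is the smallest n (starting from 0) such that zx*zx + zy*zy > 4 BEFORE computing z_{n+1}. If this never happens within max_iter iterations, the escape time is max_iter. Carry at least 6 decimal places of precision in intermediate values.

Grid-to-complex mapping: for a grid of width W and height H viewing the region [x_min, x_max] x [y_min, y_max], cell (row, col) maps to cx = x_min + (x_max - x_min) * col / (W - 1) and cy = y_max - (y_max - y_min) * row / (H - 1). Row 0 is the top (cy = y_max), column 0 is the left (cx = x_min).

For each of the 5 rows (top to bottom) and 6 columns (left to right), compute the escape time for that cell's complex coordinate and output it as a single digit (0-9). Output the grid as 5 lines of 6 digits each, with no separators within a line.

(row=0, col=0): c = -0.8400 + 0.9900i → escape time 3
(row=0, col=1): c = -0.5180 + 0.9900i → escape time 4
(row=0, col=2): c = -0.1960 + 0.9900i → escape time 8
(row=0, col=3): c = 0.1260 + 0.9900i → escape time 4
(row=0, col=4): c = 0.4480 + 0.9900i → escape time 3
(row=0, col=5): c = 0.7700 + 0.9900i → escape time 2
(row=1, col=0): c = -0.8400 + 0.7350i → escape time 4
(row=1, col=1): c = -0.5180 + 0.7350i → escape time 6
(row=1, col=2): c = -0.1960 + 0.7350i → escape time 9
(row=1, col=3): c = 0.1260 + 0.7350i → escape time 7
(row=1, col=4): c = 0.4480 + 0.7350i → escape time 4
(row=1, col=5): c = 0.7700 + 0.7350i → escape time 2
(row=2, col=0): c = -0.8400 + 0.4800i → escape time 6
(row=2, col=1): c = -0.5180 + 0.4800i → escape time 9
(row=2, col=2): c = -0.1960 + 0.4800i → escape time 9
(row=2, col=3): c = 0.1260 + 0.4800i → escape time 9
(row=2, col=4): c = 0.4480 + 0.4800i → escape time 6
(row=2, col=5): c = 0.7700 + 0.4800i → escape time 3
(row=3, col=0): c = -0.8400 + 0.2250i → escape time 9
(row=3, col=1): c = -0.5180 + 0.2250i → escape time 9
(row=3, col=2): c = -0.1960 + 0.2250i → escape time 9
(row=3, col=3): c = 0.1260 + 0.2250i → escape time 9
(row=3, col=4): c = 0.4480 + 0.2250i → escape time 9
(row=3, col=5): c = 0.7700 + 0.2250i → escape time 3
(row=4, col=0): c = -0.8400 + -0.0300i → escape time 9
(row=4, col=1): c = -0.5180 + -0.0300i → escape time 9
(row=4, col=2): c = -0.1960 + -0.0300i → escape time 9
(row=4, col=3): c = 0.1260 + -0.0300i → escape time 9
(row=4, col=4): c = 0.4480 + -0.0300i → escape time 6
(row=4, col=5): c = 0.7700 + -0.0300i → escape time 3

Answer: 348432
469742
699963
999993
999963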